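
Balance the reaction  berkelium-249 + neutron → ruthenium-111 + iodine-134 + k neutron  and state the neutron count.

Conserve mass number: 250 = 111 + 134 + k, so k = 250 − 245 = 5.
Check atomic number: 97 = 44 + 53 + 0 = 97. ✓

5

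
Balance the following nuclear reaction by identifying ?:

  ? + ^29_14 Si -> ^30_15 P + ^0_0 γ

proton

Conserve mass number: A + 29 = 30 + 0, so A = 1.
Conserve atomic number: Z + 14 = 15 + 0, so Z = 1.
A = 1 and Z = 1 is ^1_1 H — a proton.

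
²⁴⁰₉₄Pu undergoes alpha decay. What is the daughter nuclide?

U-236

Alpha decay: mass number changes by -4, atomic number by -2.
A: 240 − 4 = 236; Z: 94 − 2 = 92.
Z = 92 is uranium, so the daughter is ²³⁶₉₂U.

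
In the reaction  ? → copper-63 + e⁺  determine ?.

Conserve mass number: A = 63 + 0, so A = 63.
Conserve atomic number: Z = 29 + 1, so Z = 30.
Z = 30 is zinc, so the species is zinc-63.

Zn-63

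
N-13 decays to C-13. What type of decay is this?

beta-plus decay or electron capture

ΔA = 13 − 13 = 0; ΔZ = 6 − 7 = -1.
A is unchanged and Z drops by 1 — a proton has become a neutron (β⁺ emission or electron capture).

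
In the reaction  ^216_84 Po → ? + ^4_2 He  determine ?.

Conserve mass number: 216 = A + 4, so A = 212.
Conserve atomic number: 84 = Z + 2, so Z = 82.
Z = 82 is lead, so the species is ^212_82 Pb.

Pb-212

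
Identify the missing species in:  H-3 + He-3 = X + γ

Conserve mass number: 3 + 3 = A + 0, so A = 6.
Conserve atomic number: 1 + 2 = Z + 0, so Z = 3.
Z = 3 is lithium, so the species is Li-6.

Li-6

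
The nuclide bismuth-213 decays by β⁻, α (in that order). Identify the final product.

Pb-209

Start: (A, Z) = (213, 83).
After β⁻: (213, 84).
After α: (209, 82).
Z = 82 is lead.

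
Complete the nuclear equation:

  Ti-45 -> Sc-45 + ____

positron

Conserve mass number: 45 = 45 + A, so A = 0.
Conserve atomic number: 22 = 21 + Z, so Z = 1.
A = 0 and Z = 1 is e⁺ — a positron.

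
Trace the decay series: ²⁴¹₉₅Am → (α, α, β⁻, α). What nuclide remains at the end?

Th-229

Start: (A, Z) = (241, 95).
After α: (237, 93).
After α: (233, 91).
After β⁻: (233, 92).
After α: (229, 90).
Z = 90 is thorium.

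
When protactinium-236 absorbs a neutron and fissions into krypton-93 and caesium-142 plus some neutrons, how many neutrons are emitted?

2

Conserve mass number: 237 = 93 + 142 + k, so k = 237 − 235 = 2.
Check atomic number: 91 = 36 + 55 + 0 = 91. ✓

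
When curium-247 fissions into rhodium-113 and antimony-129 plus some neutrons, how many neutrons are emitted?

5

Conserve mass number: 247 = 113 + 129 + k, so k = 247 − 242 = 5.
Check atomic number: 96 = 45 + 51 + 0 = 96. ✓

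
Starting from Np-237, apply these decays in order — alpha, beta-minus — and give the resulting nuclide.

U-233

Start: (A, Z) = (237, 93).
After α: (233, 91).
After β⁻: (233, 92).
Z = 92 is uranium.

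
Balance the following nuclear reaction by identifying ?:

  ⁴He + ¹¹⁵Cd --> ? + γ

Conserve mass number: 4 + 115 = A + 0, so A = 119.
Conserve atomic number: 2 + 48 = Z + 0, so Z = 50.
Z = 50 is tin, so the species is ¹¹⁹Sn.

Sn-119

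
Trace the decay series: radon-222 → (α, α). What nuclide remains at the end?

Pb-214

Start: (A, Z) = (222, 86).
After α: (218, 84).
After α: (214, 82).
Z = 82 is lead.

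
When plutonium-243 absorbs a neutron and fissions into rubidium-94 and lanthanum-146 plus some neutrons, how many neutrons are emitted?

4

Conserve mass number: 244 = 94 + 146 + k, so k = 244 − 240 = 4.
Check atomic number: 94 = 37 + 57 + 0 = 94. ✓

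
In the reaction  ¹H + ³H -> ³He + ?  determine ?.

neutron

Conserve mass number: 1 + 3 = 3 + A, so A = 1.
Conserve atomic number: 1 + 1 = 2 + Z, so Z = 0.
A = 1 and Z = 0 is ¹n — a neutron.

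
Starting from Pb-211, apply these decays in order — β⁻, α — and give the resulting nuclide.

Start: (A, Z) = (211, 82).
After β⁻: (211, 83).
After α: (207, 81).
Z = 81 is thallium.

Tl-207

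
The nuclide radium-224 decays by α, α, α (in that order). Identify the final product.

Pb-212

Start: (A, Z) = (224, 88).
After α: (220, 86).
After α: (216, 84).
After α: (212, 82).
Z = 82 is lead.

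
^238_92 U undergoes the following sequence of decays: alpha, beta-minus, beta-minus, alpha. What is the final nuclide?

Th-230

Start: (A, Z) = (238, 92).
After α: (234, 90).
After β⁻: (234, 91).
After β⁻: (234, 92).
After α: (230, 90).
Z = 90 is thorium.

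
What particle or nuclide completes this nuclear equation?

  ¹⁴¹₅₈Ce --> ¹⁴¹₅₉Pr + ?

Conserve mass number: 141 = 141 + A, so A = 0.
Conserve atomic number: 58 = 59 + Z, so Z = -1.
A = 0 and Z = -1 is ⁰₋₁e — a beta-minus particle.

beta-minus particle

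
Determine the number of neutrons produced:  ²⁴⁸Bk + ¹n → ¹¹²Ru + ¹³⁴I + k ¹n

Conserve mass number: 249 = 112 + 134 + k, so k = 249 − 246 = 3.
Check atomic number: 97 = 44 + 53 + 0 = 97. ✓

3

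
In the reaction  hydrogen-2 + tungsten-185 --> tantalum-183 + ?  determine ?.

alpha particle

Conserve mass number: 2 + 185 = 183 + A, so A = 4.
Conserve atomic number: 1 + 74 = 73 + Z, so Z = 2.
A = 4 and Z = 2 is helium-4 — an alpha particle.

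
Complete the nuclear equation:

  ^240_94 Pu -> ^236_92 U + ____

Conserve mass number: 240 = 236 + A, so A = 4.
Conserve atomic number: 94 = 92 + Z, so Z = 2.
A = 4 and Z = 2 is ^4_2 He — an alpha particle.

alpha particle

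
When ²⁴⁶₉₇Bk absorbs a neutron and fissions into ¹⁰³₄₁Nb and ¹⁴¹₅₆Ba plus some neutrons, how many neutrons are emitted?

Conserve mass number: 247 = 103 + 141 + k, so k = 247 − 244 = 3.
Check atomic number: 97 = 41 + 56 + 0 = 97. ✓

3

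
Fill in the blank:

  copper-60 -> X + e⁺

Ni-60

Conserve mass number: 60 = A + 0, so A = 60.
Conserve atomic number: 29 = Z + 1, so Z = 28.
Z = 28 is nickel, so the species is nickel-60.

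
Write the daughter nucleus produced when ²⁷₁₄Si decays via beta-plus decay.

Al-27

Beta-plus decay: mass number changes by +0, atomic number by -1.
A: 27 = 27; Z: 14 − 1 = 13.
Z = 13 is aluminium, so the daughter is ²⁷₁₃Al.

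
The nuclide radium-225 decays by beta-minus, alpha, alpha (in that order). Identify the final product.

At-217

Start: (A, Z) = (225, 88).
After β⁻: (225, 89).
After α: (221, 87).
After α: (217, 85).
Z = 85 is astatine.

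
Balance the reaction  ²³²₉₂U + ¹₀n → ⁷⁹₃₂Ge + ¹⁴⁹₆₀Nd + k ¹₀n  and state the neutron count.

Conserve mass number: 233 = 79 + 149 + k, so k = 233 − 228 = 5.
Check atomic number: 92 = 32 + 60 + 0 = 92. ✓

5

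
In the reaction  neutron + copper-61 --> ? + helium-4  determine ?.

Conserve mass number: 1 + 61 = A + 4, so A = 58.
Conserve atomic number: 0 + 29 = Z + 2, so Z = 27.
Z = 27 is cobalt, so the species is cobalt-58.

Co-58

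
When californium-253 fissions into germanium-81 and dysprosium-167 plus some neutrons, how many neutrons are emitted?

Conserve mass number: 253 = 81 + 167 + k, so k = 253 − 248 = 5.
Check atomic number: 98 = 32 + 66 + 0 = 98. ✓

5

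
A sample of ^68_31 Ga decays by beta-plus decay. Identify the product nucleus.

Zn-68

Beta-plus decay: mass number changes by +0, atomic number by -1.
A: 68 = 68; Z: 31 − 1 = 30.
Z = 30 is zinc, so the daughter is ^68_30 Zn.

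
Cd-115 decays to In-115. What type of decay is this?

ΔA = 115 − 115 = 0; ΔZ = 49 − 48 = +1.
A is unchanged and Z rises by 1 — a neutron has become a proton (β⁻ decay).

beta-minus decay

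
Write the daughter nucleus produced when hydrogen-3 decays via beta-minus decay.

Beta-minus decay: mass number changes by +0, atomic number by +1.
A: 3 = 3; Z: 1 + 1 = 2.
Z = 2 is helium, so the daughter is helium-3.

He-3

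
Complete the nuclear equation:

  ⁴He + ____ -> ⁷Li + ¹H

alpha particle

Conserve mass number: 4 + A = 7 + 1, so A = 4.
Conserve atomic number: 2 + Z = 3 + 1, so Z = 2.
A = 4 and Z = 2 is ⁴He — an alpha particle.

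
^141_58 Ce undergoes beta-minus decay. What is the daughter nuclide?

Pr-141

Beta-minus decay: mass number changes by +0, atomic number by +1.
A: 141 = 141; Z: 58 + 1 = 59.
Z = 59 is praseodymium, so the daughter is ^141_59 Pr.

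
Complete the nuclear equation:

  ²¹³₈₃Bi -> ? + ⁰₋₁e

Po-213

Conserve mass number: 213 = A + 0, so A = 213.
Conserve atomic number: 83 = Z − 1, so Z = 84.
Z = 84 is polonium, so the species is ²¹³₈₄Po.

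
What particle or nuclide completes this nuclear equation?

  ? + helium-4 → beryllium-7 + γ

Conserve mass number: A + 4 = 7 + 0, so A = 3.
Conserve atomic number: Z + 2 = 4 + 0, so Z = 2.
Z = 2 is helium, so the species is helium-3.

He-3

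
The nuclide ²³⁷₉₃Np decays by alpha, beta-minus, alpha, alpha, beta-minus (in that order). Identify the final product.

Start: (A, Z) = (237, 93).
After α: (233, 91).
After β⁻: (233, 92).
After α: (229, 90).
After α: (225, 88).
After β⁻: (225, 89).
Z = 89 is actinium.

Ac-225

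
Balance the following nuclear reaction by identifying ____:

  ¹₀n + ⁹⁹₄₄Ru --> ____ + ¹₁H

Conserve mass number: 1 + 99 = A + 1, so A = 99.
Conserve atomic number: 0 + 44 = Z + 1, so Z = 43.
Z = 43 is technetium, so the species is ⁹⁹₄₃Tc.

Tc-99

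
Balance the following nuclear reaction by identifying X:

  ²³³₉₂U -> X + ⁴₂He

Th-229

Conserve mass number: 233 = A + 4, so A = 229.
Conserve atomic number: 92 = Z + 2, so Z = 90.
Z = 90 is thorium, so the species is ²²⁹₉₀Th.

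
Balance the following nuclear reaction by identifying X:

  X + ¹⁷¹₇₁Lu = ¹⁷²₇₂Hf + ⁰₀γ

proton

Conserve mass number: A + 171 = 172 + 0, so A = 1.
Conserve atomic number: Z + 71 = 72 + 0, so Z = 1.
A = 1 and Z = 1 is ¹₁H — a proton.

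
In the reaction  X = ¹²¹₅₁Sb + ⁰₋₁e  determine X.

Conserve mass number: A = 121 + 0, so A = 121.
Conserve atomic number: Z = 51 − 1, so Z = 50.
Z = 50 is tin, so the species is ¹²¹₅₀Sn.

Sn-121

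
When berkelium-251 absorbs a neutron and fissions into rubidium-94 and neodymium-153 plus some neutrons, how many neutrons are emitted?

5

Conserve mass number: 252 = 94 + 153 + k, so k = 252 − 247 = 5.
Check atomic number: 97 = 37 + 60 + 0 = 97. ✓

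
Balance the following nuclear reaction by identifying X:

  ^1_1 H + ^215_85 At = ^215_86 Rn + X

Conserve mass number: 1 + 215 = 215 + A, so A = 1.
Conserve atomic number: 1 + 85 = 86 + Z, so Z = 0.
A = 1 and Z = 0 is ^1_0 n — a neutron.

neutron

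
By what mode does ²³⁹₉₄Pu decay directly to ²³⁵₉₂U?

alpha decay

ΔA = 235 − 239 = -4; ΔZ = 92 − 94 = -2.
A drops by 4 and Z drops by 2 — the signature of alpha emission.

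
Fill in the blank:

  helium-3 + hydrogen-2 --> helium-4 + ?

proton

Conserve mass number: 3 + 2 = 4 + A, so A = 1.
Conserve atomic number: 2 + 1 = 2 + Z, so Z = 1.
A = 1 and Z = 1 is hydrogen-1 — a proton.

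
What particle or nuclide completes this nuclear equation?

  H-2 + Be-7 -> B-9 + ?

gamma ray

Conserve mass number: 2 + 7 = 9 + A, so A = 0.
Conserve atomic number: 1 + 4 = 5 + Z, so Z = 0.
A = 0 and Z = 0 is γ — a gamma ray.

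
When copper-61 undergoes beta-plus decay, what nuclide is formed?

Ni-61

Beta-plus decay: mass number changes by +0, atomic number by -1.
A: 61 = 61; Z: 29 − 1 = 28.
Z = 28 is nickel, so the daughter is nickel-61.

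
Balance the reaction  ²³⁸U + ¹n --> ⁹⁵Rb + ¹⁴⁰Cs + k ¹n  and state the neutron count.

4

Conserve mass number: 239 = 95 + 140 + k, so k = 239 − 235 = 4.
Check atomic number: 92 = 37 + 55 + 0 = 92. ✓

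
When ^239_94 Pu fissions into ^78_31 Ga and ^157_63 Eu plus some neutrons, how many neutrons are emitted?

4

Conserve mass number: 239 = 78 + 157 + k, so k = 239 − 235 = 4.
Check atomic number: 94 = 31 + 63 + 0 = 94. ✓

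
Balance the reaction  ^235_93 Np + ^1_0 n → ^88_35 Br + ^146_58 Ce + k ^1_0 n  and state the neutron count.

Conserve mass number: 236 = 88 + 146 + k, so k = 236 − 234 = 2.
Check atomic number: 93 = 35 + 58 + 0 = 93. ✓

2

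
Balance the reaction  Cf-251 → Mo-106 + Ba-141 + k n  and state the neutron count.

Conserve mass number: 251 = 106 + 141 + k, so k = 251 − 247 = 4.
Check atomic number: 98 = 42 + 56 + 0 = 98. ✓

4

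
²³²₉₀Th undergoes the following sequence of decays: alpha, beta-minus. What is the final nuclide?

Ac-228

Start: (A, Z) = (232, 90).
After α: (228, 88).
After β⁻: (228, 89).
Z = 89 is actinium.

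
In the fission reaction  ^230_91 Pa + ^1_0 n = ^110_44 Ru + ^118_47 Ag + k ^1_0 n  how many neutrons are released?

3

Conserve mass number: 231 = 110 + 118 + k, so k = 231 − 228 = 3.
Check atomic number: 91 = 44 + 47 + 0 = 91. ✓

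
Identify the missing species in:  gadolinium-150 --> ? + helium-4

Conserve mass number: 150 = A + 4, so A = 146.
Conserve atomic number: 64 = Z + 2, so Z = 62.
Z = 62 is samarium, so the species is samarium-146.

Sm-146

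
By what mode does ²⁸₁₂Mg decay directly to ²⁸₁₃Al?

beta-minus decay

ΔA = 28 − 28 = 0; ΔZ = 13 − 12 = +1.
A is unchanged and Z rises by 1 — a neutron has become a proton (β⁻ decay).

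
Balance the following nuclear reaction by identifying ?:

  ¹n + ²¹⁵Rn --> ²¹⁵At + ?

Conserve mass number: 1 + 215 = 215 + A, so A = 1.
Conserve atomic number: 0 + 86 = 85 + Z, so Z = 1.
A = 1 and Z = 1 is ¹H — a proton.

proton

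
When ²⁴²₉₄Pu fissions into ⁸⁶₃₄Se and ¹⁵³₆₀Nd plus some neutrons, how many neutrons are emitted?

3

Conserve mass number: 242 = 86 + 153 + k, so k = 242 − 239 = 3.
Check atomic number: 94 = 34 + 60 + 0 = 94. ✓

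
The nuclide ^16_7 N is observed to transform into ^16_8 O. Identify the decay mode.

beta-minus decay

ΔA = 16 − 16 = 0; ΔZ = 8 − 7 = +1.
A is unchanged and Z rises by 1 — a neutron has become a proton (β⁻ decay).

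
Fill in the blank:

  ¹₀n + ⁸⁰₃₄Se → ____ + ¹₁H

As-80

Conserve mass number: 1 + 80 = A + 1, so A = 80.
Conserve atomic number: 0 + 34 = Z + 1, so Z = 33.
Z = 33 is arsenic, so the species is ⁸⁰₃₃As.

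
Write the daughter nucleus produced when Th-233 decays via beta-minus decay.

Pa-233

Beta-minus decay: mass number changes by +0, atomic number by +1.
A: 233 = 233; Z: 90 + 1 = 91.
Z = 91 is protactinium, so the daughter is Pa-233.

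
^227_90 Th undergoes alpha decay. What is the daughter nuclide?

Ra-223

Alpha decay: mass number changes by -4, atomic number by -2.
A: 227 − 4 = 223; Z: 90 − 2 = 88.
Z = 88 is radium, so the daughter is ^223_88 Ra.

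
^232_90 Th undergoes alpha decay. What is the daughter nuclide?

Ra-228

Alpha decay: mass number changes by -4, atomic number by -2.
A: 232 − 4 = 228; Z: 90 − 2 = 88.
Z = 88 is radium, so the daughter is ^228_88 Ra.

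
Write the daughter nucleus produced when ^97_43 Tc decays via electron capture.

Electron capture: mass number changes by +0, atomic number by -1.
A: 97 = 97; Z: 43 − 1 = 42.
Z = 42 is molybdenum, so the daughter is ^97_42 Mo.

Mo-97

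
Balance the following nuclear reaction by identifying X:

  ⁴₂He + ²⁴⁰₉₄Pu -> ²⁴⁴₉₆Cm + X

Conserve mass number: 4 + 240 = 244 + A, so A = 0.
Conserve atomic number: 2 + 94 = 96 + Z, so Z = 0.
A = 0 and Z = 0 is ⁰₀γ — a gamma ray.

gamma ray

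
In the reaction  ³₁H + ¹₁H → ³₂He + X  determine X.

neutron

Conserve mass number: 3 + 1 = 3 + A, so A = 1.
Conserve atomic number: 1 + 1 = 2 + Z, so Z = 0.
A = 1 and Z = 0 is ¹₀n — a neutron.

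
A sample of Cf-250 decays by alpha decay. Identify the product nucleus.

Cm-246

Alpha decay: mass number changes by -4, atomic number by -2.
A: 250 − 4 = 246; Z: 98 − 2 = 96.
Z = 96 is curium, so the daughter is Cm-246.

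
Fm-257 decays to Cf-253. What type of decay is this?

alpha decay

ΔA = 253 − 257 = -4; ΔZ = 98 − 100 = -2.
A drops by 4 and Z drops by 2 — the signature of alpha emission.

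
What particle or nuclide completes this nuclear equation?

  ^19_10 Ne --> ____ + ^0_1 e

Conserve mass number: 19 = A + 0, so A = 19.
Conserve atomic number: 10 = Z + 1, so Z = 9.
Z = 9 is fluorine, so the species is ^19_9 F.

F-19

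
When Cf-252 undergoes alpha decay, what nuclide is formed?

Alpha decay: mass number changes by -4, atomic number by -2.
A: 252 − 4 = 248; Z: 98 − 2 = 96.
Z = 96 is curium, so the daughter is Cm-248.

Cm-248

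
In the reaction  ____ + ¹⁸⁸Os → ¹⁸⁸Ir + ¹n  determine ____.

proton

Conserve mass number: A + 188 = 188 + 1, so A = 1.
Conserve atomic number: Z + 76 = 77 + 0, so Z = 1.
A = 1 and Z = 1 is ¹H — a proton.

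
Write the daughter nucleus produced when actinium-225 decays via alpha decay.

Alpha decay: mass number changes by -4, atomic number by -2.
A: 225 − 4 = 221; Z: 89 − 2 = 87.
Z = 87 is francium, so the daughter is francium-221.

Fr-221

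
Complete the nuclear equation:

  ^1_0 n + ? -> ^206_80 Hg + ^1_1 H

Tl-206

Conserve mass number: 1 + A = 206 + 1, so A = 206.
Conserve atomic number: 0 + Z = 80 + 1, so Z = 81.
Z = 81 is thallium, so the species is ^206_81 Tl.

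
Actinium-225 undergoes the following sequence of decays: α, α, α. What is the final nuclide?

Start: (A, Z) = (225, 89).
After α: (221, 87).
After α: (217, 85).
After α: (213, 83).
Z = 83 is bismuth.

Bi-213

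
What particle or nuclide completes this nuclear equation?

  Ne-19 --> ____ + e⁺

Conserve mass number: 19 = A + 0, so A = 19.
Conserve atomic number: 10 = Z + 1, so Z = 9.
Z = 9 is fluorine, so the species is F-19.

F-19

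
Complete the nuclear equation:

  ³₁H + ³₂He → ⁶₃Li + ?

gamma ray

Conserve mass number: 3 + 3 = 6 + A, so A = 0.
Conserve atomic number: 1 + 2 = 3 + Z, so Z = 0.
A = 0 and Z = 0 is ⁰₀γ — a gamma ray.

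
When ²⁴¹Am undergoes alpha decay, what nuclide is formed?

Np-237

Alpha decay: mass number changes by -4, atomic number by -2.
A: 241 − 4 = 237; Z: 95 − 2 = 93.
Z = 93 is neptunium, so the daughter is ²³⁷Np.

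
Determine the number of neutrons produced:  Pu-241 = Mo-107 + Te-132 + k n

Conserve mass number: 241 = 107 + 132 + k, so k = 241 − 239 = 2.
Check atomic number: 94 = 42 + 52 + 0 = 94. ✓

2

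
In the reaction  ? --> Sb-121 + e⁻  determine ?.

Conserve mass number: A = 121 + 0, so A = 121.
Conserve atomic number: Z = 51 − 1, so Z = 50.
Z = 50 is tin, so the species is Sn-121.

Sn-121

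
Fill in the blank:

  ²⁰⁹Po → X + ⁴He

Pb-205

Conserve mass number: 209 = A + 4, so A = 205.
Conserve atomic number: 84 = Z + 2, so Z = 82.
Z = 82 is lead, so the species is ²⁰⁵Pb.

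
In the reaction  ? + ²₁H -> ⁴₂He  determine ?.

deuteron

Conserve mass number: A + 2 = 4, so A = 2.
Conserve atomic number: Z + 1 = 2, so Z = 1.
A = 2 and Z = 1 is ²₁H — a deuteron.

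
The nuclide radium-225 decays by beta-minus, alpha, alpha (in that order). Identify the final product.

Start: (A, Z) = (225, 88).
After β⁻: (225, 89).
After α: (221, 87).
After α: (217, 85).
Z = 85 is astatine.

At-217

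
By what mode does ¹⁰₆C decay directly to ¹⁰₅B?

beta-plus decay or electron capture

ΔA = 10 − 10 = 0; ΔZ = 5 − 6 = -1.
A is unchanged and Z drops by 1 — a proton has become a neutron (β⁺ emission or electron capture).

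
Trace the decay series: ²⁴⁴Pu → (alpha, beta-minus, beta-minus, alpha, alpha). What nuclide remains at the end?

Th-232

Start: (A, Z) = (244, 94).
After α: (240, 92).
After β⁻: (240, 93).
After β⁻: (240, 94).
After α: (236, 92).
After α: (232, 90).
Z = 90 is thorium.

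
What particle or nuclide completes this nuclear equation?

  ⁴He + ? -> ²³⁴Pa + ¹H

Th-231

Conserve mass number: 4 + A = 234 + 1, so A = 231.
Conserve atomic number: 2 + Z = 91 + 1, so Z = 90.
Z = 90 is thorium, so the species is ²³¹Th.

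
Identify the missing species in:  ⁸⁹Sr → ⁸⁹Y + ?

beta-minus particle

Conserve mass number: 89 = 89 + A, so A = 0.
Conserve atomic number: 38 = 39 + Z, so Z = -1.
A = 0 and Z = -1 is e⁻ — a beta-minus particle.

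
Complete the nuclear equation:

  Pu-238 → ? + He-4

Conserve mass number: 238 = A + 4, so A = 234.
Conserve atomic number: 94 = Z + 2, so Z = 92.
Z = 92 is uranium, so the species is U-234.

U-234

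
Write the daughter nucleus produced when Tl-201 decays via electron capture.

Hg-201

Electron capture: mass number changes by +0, atomic number by -1.
A: 201 = 201; Z: 81 − 1 = 80.
Z = 80 is mercury, so the daughter is Hg-201.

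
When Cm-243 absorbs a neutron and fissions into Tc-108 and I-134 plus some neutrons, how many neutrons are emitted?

2

Conserve mass number: 244 = 108 + 134 + k, so k = 244 − 242 = 2.
Check atomic number: 96 = 43 + 53 + 0 = 96. ✓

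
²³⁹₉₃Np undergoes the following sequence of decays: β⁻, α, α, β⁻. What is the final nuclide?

Start: (A, Z) = (239, 93).
After β⁻: (239, 94).
After α: (235, 92).
After α: (231, 90).
After β⁻: (231, 91).
Z = 91 is protactinium.

Pa-231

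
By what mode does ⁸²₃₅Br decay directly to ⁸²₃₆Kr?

ΔA = 82 − 82 = 0; ΔZ = 36 − 35 = +1.
A is unchanged and Z rises by 1 — a neutron has become a proton (β⁻ decay).

beta-minus decay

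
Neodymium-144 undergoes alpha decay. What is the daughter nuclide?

Alpha decay: mass number changes by -4, atomic number by -2.
A: 144 − 4 = 140; Z: 60 − 2 = 58.
Z = 58 is cerium, so the daughter is cerium-140.

Ce-140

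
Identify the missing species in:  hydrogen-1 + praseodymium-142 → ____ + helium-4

Ce-139

Conserve mass number: 1 + 142 = A + 4, so A = 139.
Conserve atomic number: 1 + 59 = Z + 2, so Z = 58.
Z = 58 is cerium, so the species is cerium-139.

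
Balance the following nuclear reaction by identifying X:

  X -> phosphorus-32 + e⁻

Conserve mass number: A = 32 + 0, so A = 32.
Conserve atomic number: Z = 15 − 1, so Z = 14.
Z = 14 is silicon, so the species is silicon-32.

Si-32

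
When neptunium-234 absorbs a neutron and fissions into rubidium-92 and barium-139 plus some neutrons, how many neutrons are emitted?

Conserve mass number: 235 = 92 + 139 + k, so k = 235 − 231 = 4.
Check atomic number: 93 = 37 + 56 + 0 = 93. ✓

4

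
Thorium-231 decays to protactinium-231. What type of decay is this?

beta-minus decay

ΔA = 231 − 231 = 0; ΔZ = 91 − 90 = +1.
A is unchanged and Z rises by 1 — a neutron has become a proton (β⁻ decay).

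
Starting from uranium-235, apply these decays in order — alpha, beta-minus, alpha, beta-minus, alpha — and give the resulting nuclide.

Ra-223

Start: (A, Z) = (235, 92).
After α: (231, 90).
After β⁻: (231, 91).
After α: (227, 89).
After β⁻: (227, 90).
After α: (223, 88).
Z = 88 is radium.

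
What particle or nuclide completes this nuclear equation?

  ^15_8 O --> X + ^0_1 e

N-15

Conserve mass number: 15 = A + 0, so A = 15.
Conserve atomic number: 8 = Z + 1, so Z = 7.
Z = 7 is nitrogen, so the species is ^15_7 N.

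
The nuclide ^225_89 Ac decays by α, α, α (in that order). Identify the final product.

Start: (A, Z) = (225, 89).
After α: (221, 87).
After α: (217, 85).
After α: (213, 83).
Z = 83 is bismuth.

Bi-213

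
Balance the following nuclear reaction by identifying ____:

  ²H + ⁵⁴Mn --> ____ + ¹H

Mn-55

Conserve mass number: 2 + 54 = A + 1, so A = 55.
Conserve atomic number: 1 + 25 = Z + 1, so Z = 25.
Z = 25 is manganese, so the species is ⁵⁵Mn.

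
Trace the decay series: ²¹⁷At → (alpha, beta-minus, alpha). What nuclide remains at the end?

Pb-209

Start: (A, Z) = (217, 85).
After α: (213, 83).
After β⁻: (213, 84).
After α: (209, 82).
Z = 82 is lead.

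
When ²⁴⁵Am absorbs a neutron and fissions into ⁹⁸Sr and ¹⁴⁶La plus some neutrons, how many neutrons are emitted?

Conserve mass number: 246 = 98 + 146 + k, so k = 246 − 244 = 2.
Check atomic number: 95 = 38 + 57 + 0 = 95. ✓

2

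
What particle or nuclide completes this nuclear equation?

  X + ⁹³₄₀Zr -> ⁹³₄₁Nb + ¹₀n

proton

Conserve mass number: A + 93 = 93 + 1, so A = 1.
Conserve atomic number: Z + 40 = 41 + 0, so Z = 1.
A = 1 and Z = 1 is ¹₁H — a proton.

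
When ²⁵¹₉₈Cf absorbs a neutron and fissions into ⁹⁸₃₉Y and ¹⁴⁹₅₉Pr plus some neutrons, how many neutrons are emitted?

5

Conserve mass number: 252 = 98 + 149 + k, so k = 252 − 247 = 5.
Check atomic number: 98 = 39 + 59 + 0 = 98. ✓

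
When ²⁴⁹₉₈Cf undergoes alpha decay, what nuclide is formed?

Alpha decay: mass number changes by -4, atomic number by -2.
A: 249 − 4 = 245; Z: 98 − 2 = 96.
Z = 96 is curium, so the daughter is ²⁴⁵₉₆Cm.

Cm-245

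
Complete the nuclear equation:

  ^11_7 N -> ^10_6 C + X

proton

Conserve mass number: 11 = 10 + A, so A = 1.
Conserve atomic number: 7 = 6 + Z, so Z = 1.
A = 1 and Z = 1 is ^1_1 H — a proton.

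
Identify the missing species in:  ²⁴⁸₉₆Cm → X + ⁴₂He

Pu-244

Conserve mass number: 248 = A + 4, so A = 244.
Conserve atomic number: 96 = Z + 2, so Z = 94.
Z = 94 is plutonium, so the species is ²⁴⁴₉₄Pu.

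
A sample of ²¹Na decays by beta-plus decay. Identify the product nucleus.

Beta-plus decay: mass number changes by +0, atomic number by -1.
A: 21 = 21; Z: 11 − 1 = 10.
Z = 10 is neon, so the daughter is ²¹Ne.

Ne-21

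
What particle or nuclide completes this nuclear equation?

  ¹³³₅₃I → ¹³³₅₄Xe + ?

beta-minus particle

Conserve mass number: 133 = 133 + A, so A = 0.
Conserve atomic number: 53 = 54 + Z, so Z = -1.
A = 0 and Z = -1 is ⁰₋₁e — a beta-minus particle.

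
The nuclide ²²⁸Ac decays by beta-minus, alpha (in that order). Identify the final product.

Ra-224

Start: (A, Z) = (228, 89).
After β⁻: (228, 90).
After α: (224, 88).
Z = 88 is radium.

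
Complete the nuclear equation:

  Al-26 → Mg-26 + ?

Conserve mass number: 26 = 26 + A, so A = 0.
Conserve atomic number: 13 = 12 + Z, so Z = 1.
A = 0 and Z = 1 is e⁺ — a positron.

positron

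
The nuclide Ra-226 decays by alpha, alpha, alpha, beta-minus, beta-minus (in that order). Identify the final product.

Start: (A, Z) = (226, 88).
After α: (222, 86).
After α: (218, 84).
After α: (214, 82).
After β⁻: (214, 83).
After β⁻: (214, 84).
Z = 84 is polonium.

Po-214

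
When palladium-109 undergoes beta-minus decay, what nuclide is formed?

Ag-109

Beta-minus decay: mass number changes by +0, atomic number by +1.
A: 109 = 109; Z: 46 + 1 = 47.
Z = 47 is silver, so the daughter is silver-109.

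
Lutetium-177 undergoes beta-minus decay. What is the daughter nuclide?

Beta-minus decay: mass number changes by +0, atomic number by +1.
A: 177 = 177; Z: 71 + 1 = 72.
Z = 72 is hafnium, so the daughter is hafnium-177.

Hf-177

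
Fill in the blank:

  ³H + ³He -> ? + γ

Li-6

Conserve mass number: 3 + 3 = A + 0, so A = 6.
Conserve atomic number: 1 + 2 = Z + 0, so Z = 3.
Z = 3 is lithium, so the species is ⁶Li.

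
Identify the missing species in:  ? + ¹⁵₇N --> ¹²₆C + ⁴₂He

proton

Conserve mass number: A + 15 = 12 + 4, so A = 1.
Conserve atomic number: Z + 7 = 6 + 2, so Z = 1.
A = 1 and Z = 1 is ¹₁H — a proton.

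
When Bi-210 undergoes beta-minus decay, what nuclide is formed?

Po-210

Beta-minus decay: mass number changes by +0, atomic number by +1.
A: 210 = 210; Z: 83 + 1 = 84.
Z = 84 is polonium, so the daughter is Po-210.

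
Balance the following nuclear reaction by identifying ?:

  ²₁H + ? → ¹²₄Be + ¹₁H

Conserve mass number: 2 + A = 12 + 1, so A = 11.
Conserve atomic number: 1 + Z = 4 + 1, so Z = 4.
Z = 4 is beryllium, so the species is ¹¹₄Be.

Be-11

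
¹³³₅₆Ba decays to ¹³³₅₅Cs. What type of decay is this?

ΔA = 133 − 133 = 0; ΔZ = 55 − 56 = -1.
A is unchanged and Z drops by 1 — a proton has become a neutron (β⁺ emission or electron capture).

beta-plus decay or electron capture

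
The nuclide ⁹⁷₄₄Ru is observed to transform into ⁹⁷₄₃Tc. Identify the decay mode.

beta-plus decay or electron capture

ΔA = 97 − 97 = 0; ΔZ = 43 − 44 = -1.
A is unchanged and Z drops by 1 — a proton has become a neutron (β⁺ emission or electron capture).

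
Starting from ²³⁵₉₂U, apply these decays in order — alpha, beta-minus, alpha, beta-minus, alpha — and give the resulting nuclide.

Start: (A, Z) = (235, 92).
After α: (231, 90).
After β⁻: (231, 91).
After α: (227, 89).
After β⁻: (227, 90).
After α: (223, 88).
Z = 88 is radium.

Ra-223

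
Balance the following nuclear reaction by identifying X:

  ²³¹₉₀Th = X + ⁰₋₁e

Pa-231

Conserve mass number: 231 = A + 0, so A = 231.
Conserve atomic number: 90 = Z − 1, so Z = 91.
Z = 91 is protactinium, so the species is ²³¹₉₁Pa.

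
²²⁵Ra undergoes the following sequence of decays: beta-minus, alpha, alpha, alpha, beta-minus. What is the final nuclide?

Po-213

Start: (A, Z) = (225, 88).
After β⁻: (225, 89).
After α: (221, 87).
After α: (217, 85).
After α: (213, 83).
After β⁻: (213, 84).
Z = 84 is polonium.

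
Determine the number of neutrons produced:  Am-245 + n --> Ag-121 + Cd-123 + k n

2

Conserve mass number: 246 = 121 + 123 + k, so k = 246 − 244 = 2.
Check atomic number: 95 = 47 + 48 + 0 = 95. ✓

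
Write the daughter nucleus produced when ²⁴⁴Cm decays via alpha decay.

Alpha decay: mass number changes by -4, atomic number by -2.
A: 244 − 4 = 240; Z: 96 − 2 = 94.
Z = 94 is plutonium, so the daughter is ²⁴⁰Pu.

Pu-240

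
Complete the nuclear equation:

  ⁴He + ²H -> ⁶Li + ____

Conserve mass number: 4 + 2 = 6 + A, so A = 0.
Conserve atomic number: 2 + 1 = 3 + Z, so Z = 0.
A = 0 and Z = 0 is γ — a gamma ray.

gamma ray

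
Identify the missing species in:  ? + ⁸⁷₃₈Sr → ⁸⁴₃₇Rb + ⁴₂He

proton

Conserve mass number: A + 87 = 84 + 4, so A = 1.
Conserve atomic number: Z + 38 = 37 + 2, so Z = 1.
A = 1 and Z = 1 is ¹₁H — a proton.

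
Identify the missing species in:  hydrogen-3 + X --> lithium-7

alpha particle

Conserve mass number: 3 + A = 7, so A = 4.
Conserve atomic number: 1 + Z = 3, so Z = 2.
A = 4 and Z = 2 is helium-4 — an alpha particle.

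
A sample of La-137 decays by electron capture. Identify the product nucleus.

Ba-137

Electron capture: mass number changes by +0, atomic number by -1.
A: 137 = 137; Z: 57 − 1 = 56.
Z = 56 is barium, so the daughter is Ba-137.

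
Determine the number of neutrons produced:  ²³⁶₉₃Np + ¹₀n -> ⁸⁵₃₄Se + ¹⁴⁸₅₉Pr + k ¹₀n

4

Conserve mass number: 237 = 85 + 148 + k, so k = 237 − 233 = 4.
Check atomic number: 93 = 34 + 59 + 0 = 93. ✓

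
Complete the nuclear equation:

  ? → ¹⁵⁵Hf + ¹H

Conserve mass number: A = 155 + 1, so A = 156.
Conserve atomic number: Z = 72 + 1, so Z = 73.
Z = 73 is tantalum, so the species is ¹⁵⁶Ta.

Ta-156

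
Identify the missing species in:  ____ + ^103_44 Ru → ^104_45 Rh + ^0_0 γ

proton

Conserve mass number: A + 103 = 104 + 0, so A = 1.
Conserve atomic number: Z + 44 = 45 + 0, so Z = 1.
A = 1 and Z = 1 is ^1_1 H — a proton.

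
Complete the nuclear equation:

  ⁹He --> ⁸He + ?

neutron

Conserve mass number: 9 = 8 + A, so A = 1.
Conserve atomic number: 2 = 2 + Z, so Z = 0.
A = 1 and Z = 0 is ¹n — a neutron.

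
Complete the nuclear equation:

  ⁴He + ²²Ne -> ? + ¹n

Conserve mass number: 4 + 22 = A + 1, so A = 25.
Conserve atomic number: 2 + 10 = Z + 0, so Z = 12.
Z = 12 is magnesium, so the species is ²⁵Mg.

Mg-25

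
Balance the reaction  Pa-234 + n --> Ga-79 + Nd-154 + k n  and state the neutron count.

2

Conserve mass number: 235 = 79 + 154 + k, so k = 235 − 233 = 2.
Check atomic number: 91 = 31 + 60 + 0 = 91. ✓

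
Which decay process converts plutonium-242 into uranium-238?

alpha decay

ΔA = 238 − 242 = -4; ΔZ = 92 − 94 = -2.
A drops by 4 and Z drops by 2 — the signature of alpha emission.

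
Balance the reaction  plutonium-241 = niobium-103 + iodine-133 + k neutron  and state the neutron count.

5

Conserve mass number: 241 = 103 + 133 + k, so k = 241 − 236 = 5.
Check atomic number: 94 = 41 + 53 + 0 = 94. ✓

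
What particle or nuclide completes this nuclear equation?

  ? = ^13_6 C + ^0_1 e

Conserve mass number: A = 13 + 0, so A = 13.
Conserve atomic number: Z = 6 + 1, so Z = 7.
Z = 7 is nitrogen, so the species is ^13_7 N.

N-13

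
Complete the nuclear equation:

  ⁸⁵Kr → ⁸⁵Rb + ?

beta-minus particle

Conserve mass number: 85 = 85 + A, so A = 0.
Conserve atomic number: 36 = 37 + Z, so Z = -1.
A = 0 and Z = -1 is e⁻ — a beta-minus particle.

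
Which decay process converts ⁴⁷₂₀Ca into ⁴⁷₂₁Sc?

ΔA = 47 − 47 = 0; ΔZ = 21 − 20 = +1.
A is unchanged and Z rises by 1 — a neutron has become a proton (β⁻ decay).

beta-minus decay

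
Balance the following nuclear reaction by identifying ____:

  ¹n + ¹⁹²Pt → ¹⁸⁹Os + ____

alpha particle

Conserve mass number: 1 + 192 = 189 + A, so A = 4.
Conserve atomic number: 0 + 78 = 76 + Z, so Z = 2.
A = 4 and Z = 2 is ⁴He — an alpha particle.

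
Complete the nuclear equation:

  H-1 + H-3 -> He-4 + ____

Conserve mass number: 1 + 3 = 4 + A, so A = 0.
Conserve atomic number: 1 + 1 = 2 + Z, so Z = 0.
A = 0 and Z = 0 is γ — a gamma ray.

gamma ray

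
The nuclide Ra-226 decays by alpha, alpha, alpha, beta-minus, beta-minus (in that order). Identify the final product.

Start: (A, Z) = (226, 88).
After α: (222, 86).
After α: (218, 84).
After α: (214, 82).
After β⁻: (214, 83).
After β⁻: (214, 84).
Z = 84 is polonium.

Po-214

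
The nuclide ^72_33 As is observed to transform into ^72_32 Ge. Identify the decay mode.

beta-plus decay or electron capture

ΔA = 72 − 72 = 0; ΔZ = 32 − 33 = -1.
A is unchanged and Z drops by 1 — a proton has become a neutron (β⁺ emission or electron capture).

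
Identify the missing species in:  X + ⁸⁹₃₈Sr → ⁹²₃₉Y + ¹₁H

Conserve mass number: A + 89 = 92 + 1, so A = 4.
Conserve atomic number: Z + 38 = 39 + 1, so Z = 2.
A = 4 and Z = 2 is ⁴₂He — an alpha particle.

alpha particle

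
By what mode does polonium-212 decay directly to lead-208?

ΔA = 208 − 212 = -4; ΔZ = 82 − 84 = -2.
A drops by 4 and Z drops by 2 — the signature of alpha emission.

alpha decay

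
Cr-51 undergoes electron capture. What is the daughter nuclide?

Electron capture: mass number changes by +0, atomic number by -1.
A: 51 = 51; Z: 24 − 1 = 23.
Z = 23 is vanadium, so the daughter is V-51.

V-51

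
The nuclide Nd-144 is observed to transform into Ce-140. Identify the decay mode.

alpha decay

ΔA = 140 − 144 = -4; ΔZ = 58 − 60 = -2.
A drops by 4 and Z drops by 2 — the signature of alpha emission.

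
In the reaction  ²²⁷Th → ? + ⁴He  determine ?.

Conserve mass number: 227 = A + 4, so A = 223.
Conserve atomic number: 90 = Z + 2, so Z = 88.
Z = 88 is radium, so the species is ²²³Ra.

Ra-223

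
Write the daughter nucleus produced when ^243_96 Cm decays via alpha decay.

Pu-239

Alpha decay: mass number changes by -4, atomic number by -2.
A: 243 − 4 = 239; Z: 96 − 2 = 94.
Z = 94 is plutonium, so the daughter is ^239_94 Pu.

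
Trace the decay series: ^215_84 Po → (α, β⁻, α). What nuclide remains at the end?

Start: (A, Z) = (215, 84).
After α: (211, 82).
After β⁻: (211, 83).
After α: (207, 81).
Z = 81 is thallium.

Tl-207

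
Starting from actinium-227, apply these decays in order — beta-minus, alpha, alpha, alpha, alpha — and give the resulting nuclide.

Start: (A, Z) = (227, 89).
After β⁻: (227, 90).
After α: (223, 88).
After α: (219, 86).
After α: (215, 84).
After α: (211, 82).
Z = 82 is lead.

Pb-211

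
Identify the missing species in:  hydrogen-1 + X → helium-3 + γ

deuteron

Conserve mass number: 1 + A = 3 + 0, so A = 2.
Conserve atomic number: 1 + Z = 2 + 0, so Z = 1.
A = 2 and Z = 1 is hydrogen-2 — a deuteron.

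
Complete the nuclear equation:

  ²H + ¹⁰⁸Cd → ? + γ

In-110

Conserve mass number: 2 + 108 = A + 0, so A = 110.
Conserve atomic number: 1 + 48 = Z + 0, so Z = 49.
Z = 49 is indium, so the species is ¹¹⁰In.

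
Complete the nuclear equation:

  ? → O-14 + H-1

F-15

Conserve mass number: A = 14 + 1, so A = 15.
Conserve atomic number: Z = 8 + 1, so Z = 9.
Z = 9 is fluorine, so the species is F-15.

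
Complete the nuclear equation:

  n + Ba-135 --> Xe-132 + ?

Conserve mass number: 1 + 135 = 132 + A, so A = 4.
Conserve atomic number: 0 + 56 = 54 + Z, so Z = 2.
A = 4 and Z = 2 is He-4 — an alpha particle.

alpha particle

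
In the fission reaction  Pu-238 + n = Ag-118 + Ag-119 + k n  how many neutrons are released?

Conserve mass number: 239 = 118 + 119 + k, so k = 239 − 237 = 2.
Check atomic number: 94 = 47 + 47 + 0 = 94. ✓

2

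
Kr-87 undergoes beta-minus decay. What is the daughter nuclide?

Beta-minus decay: mass number changes by +0, atomic number by +1.
A: 87 = 87; Z: 36 + 1 = 37.
Z = 37 is rubidium, so the daughter is Rb-87.

Rb-87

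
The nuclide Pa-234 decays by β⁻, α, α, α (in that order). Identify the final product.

Start: (A, Z) = (234, 91).
After β⁻: (234, 92).
After α: (230, 90).
After α: (226, 88).
After α: (222, 86).
Z = 86 is radon.

Rn-222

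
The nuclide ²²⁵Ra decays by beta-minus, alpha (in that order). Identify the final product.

Fr-221

Start: (A, Z) = (225, 88).
After β⁻: (225, 89).
After α: (221, 87).
Z = 87 is francium.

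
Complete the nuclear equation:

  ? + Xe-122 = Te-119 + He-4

Conserve mass number: A + 122 = 119 + 4, so A = 1.
Conserve atomic number: Z + 54 = 52 + 2, so Z = 0.
A = 1 and Z = 0 is n — a neutron.

neutron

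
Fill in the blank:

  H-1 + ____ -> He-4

triton

Conserve mass number: 1 + A = 4, so A = 3.
Conserve atomic number: 1 + Z = 2, so Z = 1.
A = 3 and Z = 1 is H-3 — a triton.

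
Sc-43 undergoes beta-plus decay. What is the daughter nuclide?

Beta-plus decay: mass number changes by +0, atomic number by -1.
A: 43 = 43; Z: 21 − 1 = 20.
Z = 20 is calcium, so the daughter is Ca-43.

Ca-43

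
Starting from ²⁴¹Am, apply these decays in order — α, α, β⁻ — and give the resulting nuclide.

U-233

Start: (A, Z) = (241, 95).
After α: (237, 93).
After α: (233, 91).
After β⁻: (233, 92).
Z = 92 is uranium.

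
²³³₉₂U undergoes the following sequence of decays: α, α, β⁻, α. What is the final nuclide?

Fr-221

Start: (A, Z) = (233, 92).
After α: (229, 90).
After α: (225, 88).
After β⁻: (225, 89).
After α: (221, 87).
Z = 87 is francium.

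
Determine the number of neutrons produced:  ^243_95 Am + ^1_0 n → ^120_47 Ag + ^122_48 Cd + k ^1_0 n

2

Conserve mass number: 244 = 120 + 122 + k, so k = 244 − 242 = 2.
Check atomic number: 95 = 47 + 48 + 0 = 95. ✓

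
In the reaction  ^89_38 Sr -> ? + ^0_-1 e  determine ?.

Y-89

Conserve mass number: 89 = A + 0, so A = 89.
Conserve atomic number: 38 = Z − 1, so Z = 39.
Z = 39 is yttrium, so the species is ^89_39 Y.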